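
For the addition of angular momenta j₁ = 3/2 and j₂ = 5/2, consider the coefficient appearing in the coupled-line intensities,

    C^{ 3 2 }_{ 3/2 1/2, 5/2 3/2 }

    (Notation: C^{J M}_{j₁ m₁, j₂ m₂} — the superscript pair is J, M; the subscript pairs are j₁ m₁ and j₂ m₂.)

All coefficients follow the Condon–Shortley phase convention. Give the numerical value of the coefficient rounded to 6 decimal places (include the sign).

-0.288675

triangle: 1!*2!*4!/8! = 48/40320
(j±m)!: 2!*1!*4!*1!*5!*1! = 5760
prefactor² = (2J+1)*Δ*N² = 48
  k=0: +1/(0!*1!*1!*4!*1!*0!) = 1/24
  k=1: −1/(1!*0!*0!*3!*2!*1!) = -1/12
Σ = -1/24  ⇒  CG² = 48*(-1/24)² = 1/12
CG = −√(1/12) = -0.288675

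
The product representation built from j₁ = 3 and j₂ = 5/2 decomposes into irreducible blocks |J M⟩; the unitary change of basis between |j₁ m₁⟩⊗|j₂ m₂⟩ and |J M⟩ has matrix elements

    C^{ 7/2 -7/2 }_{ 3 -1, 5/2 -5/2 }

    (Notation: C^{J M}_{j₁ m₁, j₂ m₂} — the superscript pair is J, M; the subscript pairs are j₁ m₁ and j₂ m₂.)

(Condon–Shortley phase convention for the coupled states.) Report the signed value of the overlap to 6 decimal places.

+0.471405

triangle: 2!·4!·3!/10! = 288/3628800
(j±m)!: 2!·4!·0!·5!·0!·7! = 29030400
prefactor² = (2J+1)·Δ·N² = 18432
  k=0: +1/(0!·2!·4!·0!·0!·3!) = 1/288
Σ = 1/288  ⇒  CG² = 18432·(1/288)² = 2/9
CG = +√(2/9) = +0.471405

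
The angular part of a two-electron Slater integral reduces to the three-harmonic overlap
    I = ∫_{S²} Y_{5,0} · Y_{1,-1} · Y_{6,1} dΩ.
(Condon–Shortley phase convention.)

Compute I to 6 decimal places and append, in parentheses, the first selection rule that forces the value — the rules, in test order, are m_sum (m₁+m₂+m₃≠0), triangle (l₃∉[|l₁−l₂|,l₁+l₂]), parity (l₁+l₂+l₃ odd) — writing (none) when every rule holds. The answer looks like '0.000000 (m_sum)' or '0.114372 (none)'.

Rules hold: Σm=0, L=12 even, 4≤6≤6.
N = 11·3·13 = 429
Δ = 0!·10!·2!/13! = 1/858
Racah Σ t=0..0: t=0:+1/14400 = 1/14400
⇒ 3j(5 1 6; 0 0 0)² = 6/143, sgn +1
Racah Σ t=0..0: t=0:+1/28800 = 1/28800
⇒ 3j(5 1 6; 0 -1 1)² = 7/286, sgn -1
4πI² = N·(3j₀)²·(3jₘ)² = 63/143
I = -1·√(0.440559/4π) = -0.18723944
No selection rule forces the value: the integral is nonzero (none).

-0.187239 (none)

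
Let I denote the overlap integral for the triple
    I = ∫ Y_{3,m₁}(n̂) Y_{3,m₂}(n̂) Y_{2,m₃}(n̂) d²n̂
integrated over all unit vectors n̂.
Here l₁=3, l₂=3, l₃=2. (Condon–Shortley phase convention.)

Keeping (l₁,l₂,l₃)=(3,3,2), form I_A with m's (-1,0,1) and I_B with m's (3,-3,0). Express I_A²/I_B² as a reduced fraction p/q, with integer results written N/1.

2/25

Shared (l₁,l₂,l₃)=(3,3,2): N and (l;000)² cancel in I_A²/I_B².
A: Δ = 4!·2!·2!/9! = 1/3780; Racah Σ t=2..3: t=2:+1/8 t=3:−1/12 = 1/24; ⇒ 3j(3 3 2; -1 0 1)² = 1/210, sgn -1
B: Δ = 4!·2!·2!/9! = 1/3780; Racah Σ t=0..0: t=0:+1/96 = 1/96; ⇒ 3j(3 3 2; 3 -3 0)² = 5/84, sgn +1
I_A²/I_B² = (1/210)/(5/84) = 2/25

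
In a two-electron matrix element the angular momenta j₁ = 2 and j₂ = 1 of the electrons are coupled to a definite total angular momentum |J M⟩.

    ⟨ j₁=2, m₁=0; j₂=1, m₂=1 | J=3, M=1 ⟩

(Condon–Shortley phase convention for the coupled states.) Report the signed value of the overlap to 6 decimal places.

j₁+j₂−J=0  J+j₁−j₂=4  J−j₁+j₂=2  j₁+j₂+J+1=7
(j₁±m₁, j₂±m₂, J±M) = (2,2,2,0,4,2)
P² = 128/5
sum k=0..0:
  [0] +1/8 = 1/8
S = 1/8
C² = P²·S² = 2/5 ; C = +0.632456

+0.632456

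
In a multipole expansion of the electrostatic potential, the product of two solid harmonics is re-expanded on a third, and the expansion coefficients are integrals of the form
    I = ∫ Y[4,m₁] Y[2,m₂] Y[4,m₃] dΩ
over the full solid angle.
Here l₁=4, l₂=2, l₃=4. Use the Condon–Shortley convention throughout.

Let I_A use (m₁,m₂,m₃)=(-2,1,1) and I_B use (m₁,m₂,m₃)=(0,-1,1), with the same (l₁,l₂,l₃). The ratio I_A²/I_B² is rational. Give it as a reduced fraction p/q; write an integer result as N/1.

81/10

Shared (l₁,l₂,l₃)=(4,2,4): N and (l;000)² cancel in I_A²/I_B².
A: Δ = 2!·6!·2!/11! = 1/13860; Racah Σ t=1..2: t=1:−1/240 t=2:+1/96 = 1/160; ⇒ 3j(4 2 4; -2 1 1)² = 27/1540, sgn -1
B: Δ = 2!·6!·2!/11! = 1/13860; Racah Σ t=0..1: t=0:+1/96 t=1:−1/72 = -1/288; ⇒ 3j(4 2 4; 0 -1 1)² = 1/462, sgn +1
I_A²/I_B² = (27/1540)/(1/462) = 81/10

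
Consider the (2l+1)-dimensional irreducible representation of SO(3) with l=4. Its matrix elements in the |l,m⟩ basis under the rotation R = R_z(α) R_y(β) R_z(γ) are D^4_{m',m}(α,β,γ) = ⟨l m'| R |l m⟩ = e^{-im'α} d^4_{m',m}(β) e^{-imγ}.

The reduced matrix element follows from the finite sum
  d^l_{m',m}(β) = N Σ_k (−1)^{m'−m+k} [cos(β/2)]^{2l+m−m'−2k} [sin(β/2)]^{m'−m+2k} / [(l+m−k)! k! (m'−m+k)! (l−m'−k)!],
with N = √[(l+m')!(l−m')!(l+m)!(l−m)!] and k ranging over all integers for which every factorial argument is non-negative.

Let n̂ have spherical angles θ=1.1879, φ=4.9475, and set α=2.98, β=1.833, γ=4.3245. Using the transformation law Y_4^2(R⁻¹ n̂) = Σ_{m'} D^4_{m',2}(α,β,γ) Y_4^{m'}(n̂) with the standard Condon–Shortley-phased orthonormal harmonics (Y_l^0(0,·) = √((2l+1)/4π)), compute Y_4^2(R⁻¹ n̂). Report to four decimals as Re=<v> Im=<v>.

Re=0.0188 Im=0.0987

Need the full column D^4_{m',2} for m'=−4..4 at α=2.9800, β=1.8330, γ=4.3245.
cos(β/2)=0.608601, sin(β/2)=0.793476
d^4_{-4,2}: single k=6 term ⇒ +0.489157;  D = -0.485067-0.063124i
d^4_{-3,2}: k∈[5..6] ⇒ +0.795891 -0.450957 = +0.344934;  D = +0.330432+0.098965i
d^4_{-2,2}: k∈[4..6] ⇒ +0.815752 -1.109304 +0.157135 = -0.136418;  D = +0.122683+0.059655i
d^4_{-1,2}: k∈[3..5] ⇒ +0.589903 -1.504092 +0.511337 = -0.402852;  D = -0.329228-0.232161i
d^4_{0,2}: k∈[2..4] ⇒ +0.303519 -1.375805 +0.876982 = -0.195304;  D = +0.139423+0.136766i
d^4_{1,2}: k∈[1..3] ⇒ +0.104112 -0.884854 +1.002728 = +0.221985;  D = +0.131395+0.178921i
d^4_{2,2}: k∈[0..2] ⇒ +0.018822 -0.383924 +0.815752 = +0.450649;  D = -0.204829-0.401410i
d^4_{3,2}: k∈[0..1] ⇒ -0.091818 +0.468221 = +0.376403;  D = +0.114911+0.358434i
d^4_{4,2}: single k=0 term ⇒ +0.169295;  D = -0.025073-0.167428i
Y_4^{m'}(θ=1.1879,φ=4.9475) and Σ D·Y over m':
  (-0.4851-0.0631i)·(+0.1931-0.2647i)  (+0.3304+0.0990i)·(-0.2420-0.2842i)  (+0.1227+0.0597i)·(+0.0059-0.0030i)  (-0.3292-0.2322i)·(-0.0773-0.3225i)  (+0.1394+0.1368i)·(-0.0535+0.0000i)  (+0.1314+0.1789i)·(+0.0773-0.3225i)  (-0.2048-0.4014i)·(+0.0059+0.0030i)  (+0.1149+0.3584i)·(+0.2420-0.2842i)  (-0.0251-0.1674i)·(+0.1931+0.2647i)
Y_4^2(R⁻¹ n̂) = +0.018781+0.098710i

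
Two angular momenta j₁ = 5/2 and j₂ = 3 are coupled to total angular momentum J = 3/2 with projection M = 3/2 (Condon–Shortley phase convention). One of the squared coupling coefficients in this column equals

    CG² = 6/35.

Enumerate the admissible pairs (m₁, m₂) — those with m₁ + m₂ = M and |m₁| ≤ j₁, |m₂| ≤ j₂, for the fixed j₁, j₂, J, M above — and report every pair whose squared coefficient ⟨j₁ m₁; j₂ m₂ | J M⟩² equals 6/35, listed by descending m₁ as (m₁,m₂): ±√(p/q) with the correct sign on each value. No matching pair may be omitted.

Admissible pairs with m₁+m₂ = M = 3/2: (-3/2,3), (-1/2,2), (1/2,1), (3/2,0), (5/2,-1)
  (m₁,m₂)=(5/2,-1): CG² = 1/14, CG = +√(1/14)
  (m₁,m₂)=(3/2,0): CG² = 6/35, CG = −√(6/35)   ← matches the target
  (m₁,m₂)=(1/2,1): CG² = 9/35, CG = +√(9/35)
  (m₁,m₂)=(-1/2,2): CG² = 2/7, CG = −√(2/7)
  (m₁,m₂)=(-3/2,3): CG² = 3/14, CG = +√(3/14)
Pairs with CG² = 6/35: (3/2,0): −√(6/35)

(3/2,0): −√(6/35)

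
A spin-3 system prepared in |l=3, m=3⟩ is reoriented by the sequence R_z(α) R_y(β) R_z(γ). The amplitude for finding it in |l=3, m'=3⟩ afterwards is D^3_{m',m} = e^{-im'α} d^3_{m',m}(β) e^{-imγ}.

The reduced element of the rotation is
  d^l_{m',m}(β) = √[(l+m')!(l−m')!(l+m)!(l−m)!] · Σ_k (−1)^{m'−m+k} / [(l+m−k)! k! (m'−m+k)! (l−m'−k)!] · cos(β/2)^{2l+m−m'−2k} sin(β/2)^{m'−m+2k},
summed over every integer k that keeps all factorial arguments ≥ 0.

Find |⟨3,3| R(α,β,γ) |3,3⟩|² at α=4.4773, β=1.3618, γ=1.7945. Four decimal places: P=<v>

First d^3_{3,3}(β=1.3618), then the phase factors e^{-i(3)α} and e^{-i(3)γ}:
c=cos(1.361800/2)=0.777006, s=sin(1.361800/2)=0.629493; N=√[720·1·720·1]=720.000000
k: max(0,(3)−(3))=0 … min(3+(3),3−(3))=0
  k=0: (−1)^0·720.0000/(720)·0.7770^6·0.6295^0 = +0.220063
d^3_{3,3}(1.3618) = +0.220063
|D^3_{3,3}|² = |d^3_{3,3}(β)|² = (+0.220063)² = 0.048428 (the z-rotation phases have unit modulus)

P=0.0484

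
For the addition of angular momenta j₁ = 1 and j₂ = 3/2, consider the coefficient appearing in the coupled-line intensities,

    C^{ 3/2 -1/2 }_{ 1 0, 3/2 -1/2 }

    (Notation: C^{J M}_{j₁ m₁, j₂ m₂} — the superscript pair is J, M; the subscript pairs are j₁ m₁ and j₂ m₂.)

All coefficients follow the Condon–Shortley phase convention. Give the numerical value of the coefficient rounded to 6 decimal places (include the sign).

√[4·1!1!2!/5! · 1!1!1!2!1!2!] = √(4/15)
  +(−1)^0/∏(0,1,1,1,0,1)! = 1  (running 1)
  +(−1)^1/∏(1,0,0,0,1,2)! = -1/2  (running 1/2)
⟨..|..⟩ = √(4/15)·(1/2) = +0.258199

+0.258199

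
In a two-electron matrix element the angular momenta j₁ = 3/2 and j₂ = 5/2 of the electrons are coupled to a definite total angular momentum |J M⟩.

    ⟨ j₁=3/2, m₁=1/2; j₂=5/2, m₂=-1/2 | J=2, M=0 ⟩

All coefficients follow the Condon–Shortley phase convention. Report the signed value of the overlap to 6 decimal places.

j₁+j₂−J=2  J+j₁−j₂=1  J−j₁+j₂=3  j₁+j₂+J+1=7
(j₁±m₁, j₂±m₂, J±M) = (2,1,2,3,2,2)
P² = 8/7
sum k=0..1:
  [0] +1/4 = 1/4
  [1] −1/2 = -1/2
S = -1/4
C² = P²·S² = 1/14 ; C = -0.267261

−√(1/14) ≈ -0.267261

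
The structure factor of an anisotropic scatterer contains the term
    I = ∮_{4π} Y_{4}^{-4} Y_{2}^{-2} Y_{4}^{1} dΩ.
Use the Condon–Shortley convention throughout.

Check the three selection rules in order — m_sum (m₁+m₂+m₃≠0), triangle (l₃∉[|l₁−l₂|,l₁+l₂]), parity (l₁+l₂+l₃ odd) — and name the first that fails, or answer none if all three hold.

m₁+m₂+m₃ = -4 − 2 + 1 = -5  ✗
triangle: |4−2|=2 ≤ l₃=4 ≤ 4+2=6
parity: l₁+l₂+l₃ = 10 is even

m_sum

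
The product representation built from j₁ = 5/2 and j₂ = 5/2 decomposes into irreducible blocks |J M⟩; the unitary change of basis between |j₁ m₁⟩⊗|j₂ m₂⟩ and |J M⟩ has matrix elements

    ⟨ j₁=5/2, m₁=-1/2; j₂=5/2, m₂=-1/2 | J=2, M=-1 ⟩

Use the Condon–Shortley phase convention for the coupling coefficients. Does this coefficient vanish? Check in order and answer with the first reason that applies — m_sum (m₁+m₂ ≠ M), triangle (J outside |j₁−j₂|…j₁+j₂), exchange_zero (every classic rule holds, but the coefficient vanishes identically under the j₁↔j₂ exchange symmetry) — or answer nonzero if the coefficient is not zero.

m-sum: m₁+m₂ = -1/2+(-1/2) = -1, M = -1  ✓
triangle: |j₁−j₂| = 0 ≤ J = 2 ≤ j₁+j₂ = 5  ✓
exchange: j₁=j₂ and m₁=m₂, and (−1)^(j₁+j₂−J) = (−1)^3 = −1 forces ⟨j₁m₁;j₂m₂|JM⟩ = −⟨j₂m₂;j₁m₁|JM⟩ = −⟨j₁m₁;j₂m₂|JM⟩ ⇒ the coefficient vanishes identically
Racah sum check: Σ_k collapses to 0 ⇒ CG = 0

exchange_zero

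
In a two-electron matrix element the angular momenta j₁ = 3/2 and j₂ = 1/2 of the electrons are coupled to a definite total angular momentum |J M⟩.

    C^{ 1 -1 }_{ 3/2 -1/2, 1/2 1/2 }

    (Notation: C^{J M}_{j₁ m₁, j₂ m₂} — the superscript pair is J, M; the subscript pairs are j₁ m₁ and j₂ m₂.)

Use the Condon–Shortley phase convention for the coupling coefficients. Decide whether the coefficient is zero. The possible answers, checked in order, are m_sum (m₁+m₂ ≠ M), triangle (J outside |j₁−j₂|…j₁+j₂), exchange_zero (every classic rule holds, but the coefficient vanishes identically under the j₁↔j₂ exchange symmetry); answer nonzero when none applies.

m_sum

m-sum: m₁+m₂ = -1/2+1/2 = 0, M = -1  ✗ ⇒ coefficient is 0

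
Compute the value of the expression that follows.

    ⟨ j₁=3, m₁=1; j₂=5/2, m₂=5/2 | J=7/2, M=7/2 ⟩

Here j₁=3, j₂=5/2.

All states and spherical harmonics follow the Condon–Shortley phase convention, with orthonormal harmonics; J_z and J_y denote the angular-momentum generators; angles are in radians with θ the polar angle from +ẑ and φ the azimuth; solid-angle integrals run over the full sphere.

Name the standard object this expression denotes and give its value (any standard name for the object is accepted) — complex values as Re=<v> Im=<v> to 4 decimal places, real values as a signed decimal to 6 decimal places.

Clebsch–Gordan coefficient, +√(2/9) ≈ +0.471405

This is a Clebsch–Gordan (vector-coupling) coefficient.
j₁+j₂−J=2  J+j₁−j₂=4  J−j₁+j₂=3  j₁+j₂+J+1=10
(j₁±m₁, j₂±m₂, J±M) = (4,2,5,0,7,0)
P² = 18432
sum k=2..2:
  [2] +1/288 = 1/288
S = 1/288
C² = P²·S² = 2/9 ; C = +0.471405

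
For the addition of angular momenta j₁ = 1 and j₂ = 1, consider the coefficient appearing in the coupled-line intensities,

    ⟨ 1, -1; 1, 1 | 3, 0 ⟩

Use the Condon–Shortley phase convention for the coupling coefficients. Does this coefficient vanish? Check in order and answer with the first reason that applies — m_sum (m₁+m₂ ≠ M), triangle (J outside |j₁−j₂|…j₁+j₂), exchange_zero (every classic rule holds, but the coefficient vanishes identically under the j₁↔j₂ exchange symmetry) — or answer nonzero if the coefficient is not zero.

m-sum: m₁+m₂ = -1+1 = 0, M = 0  ✓
triangle: need |j₁−j₂| ≤ J ≤ j₁+j₂, i.e. J ∈ [0, 2]; J = 3 is outside ✗ ⇒ coefficient is 0

triangle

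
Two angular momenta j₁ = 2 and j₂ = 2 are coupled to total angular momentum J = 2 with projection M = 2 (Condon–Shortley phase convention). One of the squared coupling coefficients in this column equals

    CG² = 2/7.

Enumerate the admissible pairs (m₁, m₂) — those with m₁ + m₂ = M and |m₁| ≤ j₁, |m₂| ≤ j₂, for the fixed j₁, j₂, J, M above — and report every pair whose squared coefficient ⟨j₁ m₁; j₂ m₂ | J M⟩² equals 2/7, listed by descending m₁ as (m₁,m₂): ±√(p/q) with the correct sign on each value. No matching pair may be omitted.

Admissible pairs with m₁+m₂ = M = 2: (0,2), (1,1), (2,0)
  (m₁,m₂)=(2,0): CG² = 2/7, CG = +√(2/7)   ← matches the target
  (m₁,m₂)=(1,1): CG² = 3/7, CG = −√(3/7)
  (m₁,m₂)=(0,2): CG² = 2/7, CG = +√(2/7)   ← matches the target
Pairs with CG² = 2/7: (2,0): +√(2/7); (0,2): +√(2/7)

(2,0): +√(2/7); (0,2): +√(2/7)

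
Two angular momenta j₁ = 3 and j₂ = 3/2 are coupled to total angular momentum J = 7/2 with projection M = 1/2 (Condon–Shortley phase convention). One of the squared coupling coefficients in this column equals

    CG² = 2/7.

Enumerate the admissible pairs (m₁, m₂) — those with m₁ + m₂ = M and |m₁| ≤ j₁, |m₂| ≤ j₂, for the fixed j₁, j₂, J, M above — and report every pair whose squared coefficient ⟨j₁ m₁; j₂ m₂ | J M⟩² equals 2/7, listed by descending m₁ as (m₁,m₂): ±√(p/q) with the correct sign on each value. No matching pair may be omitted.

Admissible pairs with m₁+m₂ = M = 1/2: (-1,3/2), (0,1/2), (1,-1/2), (2,-3/2)
  (m₁,m₂)=(2,-3/2): CG² = 5/21, CG = +√(5/21)
  (m₁,m₂)=(1,-1/2): CG² = 2/7, CG = +√(2/7)   ← matches the target
  (m₁,m₂)=(0,1/2): CG² = 2/21, CG = −√(2/21)
  (m₁,m₂)=(-1,3/2): CG² = 8/21, CG = −√(8/21)
Pairs with CG² = 2/7: (1,-1/2): +√(2/7)

(1,-1/2): +√(2/7)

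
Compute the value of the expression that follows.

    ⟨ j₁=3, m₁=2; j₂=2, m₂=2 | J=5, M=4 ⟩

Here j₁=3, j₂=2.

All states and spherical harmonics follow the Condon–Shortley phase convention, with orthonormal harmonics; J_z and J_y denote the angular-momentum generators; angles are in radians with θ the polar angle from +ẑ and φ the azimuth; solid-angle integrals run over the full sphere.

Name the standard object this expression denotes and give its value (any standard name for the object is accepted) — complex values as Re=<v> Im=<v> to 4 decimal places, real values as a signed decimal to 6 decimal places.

Clebsch–Gordan coefficient, +√(3/5) ≈ +0.774597

This is a Clebsch–Gordan (vector-coupling) coefficient.
j₁+j₂−J=0  J+j₁−j₂=6  J−j₁+j₂=4  j₁+j₂+J+1=11
(j₁±m₁, j₂±m₂, J±M) = (5,1,4,0,9,1)
P² = 4976640
sum k=0..0:
  [0] +1/2880 = 1/2880
S = 1/2880
C² = P²·S² = 3/5 ; C = +0.774597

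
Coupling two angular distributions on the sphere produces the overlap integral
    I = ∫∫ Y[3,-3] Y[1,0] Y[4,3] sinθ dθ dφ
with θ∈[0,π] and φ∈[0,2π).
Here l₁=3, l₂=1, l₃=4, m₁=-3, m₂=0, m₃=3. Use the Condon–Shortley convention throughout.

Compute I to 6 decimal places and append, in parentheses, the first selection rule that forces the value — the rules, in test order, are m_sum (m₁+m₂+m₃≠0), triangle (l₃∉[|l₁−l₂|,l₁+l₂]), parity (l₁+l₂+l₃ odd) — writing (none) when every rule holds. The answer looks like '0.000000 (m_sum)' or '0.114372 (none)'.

-0.162868 (none)

Rules hold: Σm=0, L=8 even, 2≤4≤4.
N = 7·3·9 = 189
Δ = 0!·6!·2!/9! = 1/252
Racah Σ t=0..0: t=0:+1/36 = 1/36
⇒ 3j(3 1 4; 0 0 0)² = 4/63, sgn +1
Racah Σ t=0..0: t=0:+1/720 = 1/720
⇒ 3j(3 1 4; -3 0 3)² = 1/36, sgn -1
4πI² = N·(3j₀)²·(3jₘ)² = 1/3
I = -1·√(0.333333/4π) = -0.16286750
No selection rule forces the value: the integral is nonzero (none).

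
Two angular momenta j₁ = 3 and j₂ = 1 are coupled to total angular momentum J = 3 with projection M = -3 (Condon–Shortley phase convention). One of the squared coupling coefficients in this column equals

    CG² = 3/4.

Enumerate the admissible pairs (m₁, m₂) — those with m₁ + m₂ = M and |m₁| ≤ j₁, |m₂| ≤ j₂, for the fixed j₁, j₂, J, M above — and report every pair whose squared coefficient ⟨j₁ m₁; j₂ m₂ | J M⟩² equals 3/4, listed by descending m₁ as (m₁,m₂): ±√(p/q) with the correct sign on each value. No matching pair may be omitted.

Admissible pairs with m₁+m₂ = M = -3: (-3,0), (-2,-1)
  (m₁,m₂)=(-2,-1): CG² = 1/4, CG = +√(1/4)
  (m₁,m₂)=(-3,0): CG² = 3/4, CG = −√(3/4)   ← matches the target
Pairs with CG² = 3/4: (-3,0): −√(3/4)

(-3,0): −√(3/4)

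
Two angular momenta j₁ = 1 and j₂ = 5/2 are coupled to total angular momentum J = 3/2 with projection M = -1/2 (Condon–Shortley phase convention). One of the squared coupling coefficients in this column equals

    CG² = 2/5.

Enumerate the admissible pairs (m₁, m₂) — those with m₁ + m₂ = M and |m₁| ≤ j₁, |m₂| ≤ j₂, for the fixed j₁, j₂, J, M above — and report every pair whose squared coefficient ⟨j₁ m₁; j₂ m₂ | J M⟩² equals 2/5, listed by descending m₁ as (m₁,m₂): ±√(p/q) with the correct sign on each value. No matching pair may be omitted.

Admissible pairs with m₁+m₂ = M = -1/2: (-1,1/2), (0,-1/2), (1,-3/2)
  (m₁,m₂)=(1,-3/2): CG² = 2/5, CG = +√(2/5)   ← matches the target
  (m₁,m₂)=(0,-1/2): CG² = 2/5, CG = −√(2/5)   ← matches the target
  (m₁,m₂)=(-1,1/2): CG² = 1/5, CG = +√(1/5)
Pairs with CG² = 2/5: (1,-3/2): +√(2/5); (0,-1/2): −√(2/5)

(1,-3/2): +√(2/5); (0,-1/2): −√(2/5)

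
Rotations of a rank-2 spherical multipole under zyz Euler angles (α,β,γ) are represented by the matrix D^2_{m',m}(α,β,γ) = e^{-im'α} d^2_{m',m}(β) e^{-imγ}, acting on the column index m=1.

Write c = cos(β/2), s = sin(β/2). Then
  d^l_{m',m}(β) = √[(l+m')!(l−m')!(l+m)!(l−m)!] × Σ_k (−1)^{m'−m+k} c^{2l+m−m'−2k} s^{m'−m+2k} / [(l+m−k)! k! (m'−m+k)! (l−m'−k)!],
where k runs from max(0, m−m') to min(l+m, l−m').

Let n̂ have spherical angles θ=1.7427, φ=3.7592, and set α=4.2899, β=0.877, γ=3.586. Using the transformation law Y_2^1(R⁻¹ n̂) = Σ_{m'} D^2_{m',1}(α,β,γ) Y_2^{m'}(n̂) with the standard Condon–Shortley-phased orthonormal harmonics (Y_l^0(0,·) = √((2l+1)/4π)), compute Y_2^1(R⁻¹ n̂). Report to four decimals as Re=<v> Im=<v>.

Need the full column D^2_{m',1} for m'=−2..2 at α=4.2899, β=0.8770, γ=3.5860.
cos(β/2)=0.905390, sin(β/2)=0.424582
d^2_{-2,1}: single k=3 term ⇒ +0.138596;  D = +0.038490-0.133144i
d^2_{-1,1}: k∈[2..3] ⇒ +0.443318 -0.032497 = +0.410821;  D = +0.313178+0.265881i
d^2_{0,1}: k∈[1..2] ⇒ +0.771869 -0.169744 = +0.602124;  D = -0.543637+0.258867i
d^2_{1,1}: k∈[0..1] ⇒ +0.671958 -0.443318 = +0.228640;  D = -0.005011-0.228585i
d^2_{2,1}: single k=0 term ⇒ -0.630228;  D = -0.580339-0.245754i
Y_2^{m'}(θ=1.7427,φ=3.7592) and Σ D·Y over m':
  (+0.0385-0.1331i)·(+0.1235-0.3541i)  (+0.3132+0.2659i)·(+0.1062-0.0754i)  (-0.5436+0.2589i)·(-0.2877+0.0000i)  (-0.0050-0.2286i)·(-0.1062-0.0754i)  (-0.5803-0.2458i)·(+0.1235+0.3541i)
Y_2^1(R⁻¹ n̂) = +0.165955-0.311113i

Re=0.1660 Im=-0.3111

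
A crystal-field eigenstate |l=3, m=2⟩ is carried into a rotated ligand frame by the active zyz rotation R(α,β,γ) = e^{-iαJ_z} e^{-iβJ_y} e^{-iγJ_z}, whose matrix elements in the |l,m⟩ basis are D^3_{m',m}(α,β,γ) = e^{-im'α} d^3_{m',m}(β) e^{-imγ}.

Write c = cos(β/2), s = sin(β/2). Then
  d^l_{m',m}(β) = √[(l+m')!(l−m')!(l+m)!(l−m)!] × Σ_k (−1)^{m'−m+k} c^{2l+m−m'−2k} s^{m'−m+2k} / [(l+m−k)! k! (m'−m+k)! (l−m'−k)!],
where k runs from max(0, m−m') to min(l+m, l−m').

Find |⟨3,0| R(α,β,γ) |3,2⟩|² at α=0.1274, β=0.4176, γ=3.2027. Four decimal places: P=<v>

Split into d^3_{0,2}(β=0.4176) × two z-phases.
With c≡cos(β/2)=0.978280 and s≡sin(β/2)=0.207286, N=[6·6·120·1]^{1/2}=65.726707
The bounds max(0,m−m')=2 and min(l+m,l−m')=3 give 2 terms
  k=2: (−1)^0·65.7267/(12)·0.9783^4·0.2073^2 = +0.215553
  k=3: (−1)^1·65.7267/(12)·0.9783^2·0.2073^4 = -0.009678
d^3_{0,2}(0.4176) = +0.215553 -0.009678 = +0.205876
|D^3_{0,2}|² = |d^3_{0,2}(β)|² = (+0.205876)² = 0.042385 (the z-rotation phases have unit modulus)

P=0.0424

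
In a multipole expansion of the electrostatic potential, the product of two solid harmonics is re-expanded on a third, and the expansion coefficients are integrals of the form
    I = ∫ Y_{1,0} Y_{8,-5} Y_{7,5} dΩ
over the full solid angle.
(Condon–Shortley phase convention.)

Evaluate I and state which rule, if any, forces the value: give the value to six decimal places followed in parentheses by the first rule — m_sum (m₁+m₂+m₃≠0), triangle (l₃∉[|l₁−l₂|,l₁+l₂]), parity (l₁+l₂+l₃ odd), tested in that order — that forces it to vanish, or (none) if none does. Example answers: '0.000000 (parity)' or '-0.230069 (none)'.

-0.191081 (none)

m-sum 0 ✓  L=16 even ✓  7≤7≤9 ✓
Π(2lᵢ+1) = 3×17×15 = 765
triangle coeff Δ(1,8,7) = 1/2040
Σ_t [1,1]: t=1:−1/25401600 = -1/25401600
(3j)²=8/255 [(1 8 7; 0 0 0)], sign=+1
Σ_t [1,1]: t=1:−1/958003200 = -1/958003200
(3j)²=13/680 [(1 8 7; 0 -5 5)], sign=-1
⇒ 4πI² = 39/85
I = (-1)√(39/85/(4π)) = -0.19108118
No selection rule forces the value: the integral is nonzero (none).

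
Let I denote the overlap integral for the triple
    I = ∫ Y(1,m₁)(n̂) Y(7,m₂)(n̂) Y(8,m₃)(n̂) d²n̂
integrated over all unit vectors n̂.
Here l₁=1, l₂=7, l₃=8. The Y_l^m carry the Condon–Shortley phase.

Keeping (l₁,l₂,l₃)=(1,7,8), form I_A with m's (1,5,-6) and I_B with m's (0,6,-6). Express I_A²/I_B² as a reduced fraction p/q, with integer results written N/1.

Same 1,7,8: normalisation and zero-m 3j drop out of the ratio.
A: Δ: 0! 2! 14! / 17! → 1/2040; sum: t=0:+1/1916006400 = 1/1916006400; 3j²(1 7 8; 1 5 -6) = Δ·Π!·Σ² = 91/2040  (sign +1)
B: Δ: 0! 2! 14! / 17! → 1/2040; sum: t=0:+1/6227020800 = 1/6227020800; 3j²(1 7 8; 0 6 -6) = Δ·Π!·Σ² = 7/510  (sign +1)
I_A²/I_B² = (91/2040)/(7/510) = 13/4

13/4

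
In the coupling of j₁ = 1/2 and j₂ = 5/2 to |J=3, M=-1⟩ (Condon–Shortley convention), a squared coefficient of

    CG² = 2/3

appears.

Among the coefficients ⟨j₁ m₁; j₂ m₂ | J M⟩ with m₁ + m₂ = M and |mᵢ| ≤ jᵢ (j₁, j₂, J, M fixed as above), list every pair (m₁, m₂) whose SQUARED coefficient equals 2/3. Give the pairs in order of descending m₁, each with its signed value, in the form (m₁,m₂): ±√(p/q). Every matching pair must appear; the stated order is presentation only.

Admissible pairs with m₁+m₂ = M = -1: (-1/2,-1/2), (1/2,-3/2)
  (m₁,m₂)=(1/2,-3/2): CG² = 1/3, CG = +√(1/3)
  (m₁,m₂)=(-1/2,-1/2): CG² = 2/3, CG = +√(2/3)   ← matches the target
Pairs with CG² = 2/3: (-1/2,-1/2): +√(2/3)

(-1/2,-1/2): +√(2/3)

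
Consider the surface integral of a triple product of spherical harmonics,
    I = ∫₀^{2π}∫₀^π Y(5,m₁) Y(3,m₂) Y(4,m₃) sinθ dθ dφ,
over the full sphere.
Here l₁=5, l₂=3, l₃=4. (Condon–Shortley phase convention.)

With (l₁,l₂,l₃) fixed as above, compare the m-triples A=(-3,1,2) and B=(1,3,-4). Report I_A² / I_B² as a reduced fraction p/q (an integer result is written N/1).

l's match ⇒ only the (l;m) 3-j factors differ between A and B.
A: triangle coeff Δ(5,3,4) = 1/180180; Σ_t [2,4]: t=2:+1/5760 t=3:−1/720 t=4:+1/2304 = -1/1280; (3j)²=27/1430 [(5 3 4; -3 1 2)], sign=-1
B: triangle coeff Δ(5,3,4) = 1/180180; Σ_t [4,4]: t=4:+1/34560 = 1/34560; (3j)²=1/429 [(5 3 4; 1 3 -4)], sign=+1
I_A²/I_B² = (27/1430)/(1/429) = 81/10

81/10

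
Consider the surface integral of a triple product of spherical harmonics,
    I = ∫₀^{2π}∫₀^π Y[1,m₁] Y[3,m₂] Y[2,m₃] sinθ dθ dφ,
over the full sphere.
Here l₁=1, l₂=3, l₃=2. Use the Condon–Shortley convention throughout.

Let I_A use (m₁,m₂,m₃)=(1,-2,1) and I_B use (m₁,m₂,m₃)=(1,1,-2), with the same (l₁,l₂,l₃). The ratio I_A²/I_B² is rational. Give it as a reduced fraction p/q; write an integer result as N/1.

Same 1,3,2: normalisation and zero-m 3j drop out of the ratio.
A: Δ: 2! 0! 4! / 7! → 1/105; sum: t=0:+1/12 = 1/12; 3j²(1 3 2; 1 -2 1) = Δ·Π!·Σ² = 2/21  (sign -1)
B: Δ: 2! 0! 4! / 7! → 1/105; sum: t=0:+1/48 = 1/48; 3j²(1 3 2; 1 1 -2) = Δ·Π!·Σ² = 1/105  (sign +1)
I_A²/I_B² = (2/21)/(1/105) = 10/1

10/1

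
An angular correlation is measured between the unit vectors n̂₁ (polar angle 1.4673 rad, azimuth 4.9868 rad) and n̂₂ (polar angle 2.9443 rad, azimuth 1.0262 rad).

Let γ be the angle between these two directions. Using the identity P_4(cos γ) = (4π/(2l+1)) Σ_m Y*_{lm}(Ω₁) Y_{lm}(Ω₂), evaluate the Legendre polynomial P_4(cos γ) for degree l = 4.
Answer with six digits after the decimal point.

0.182079

Addition theorem: P_4(cos γ) = (4π/9) Σ_m Y*_{lm}(Ω₁) Y_{lm}(Ω₂), m = −4…4:
  m=-4: (+0.197378+0.385551i) × (-0.000373+0.000536i) = -0.000280-0.000038i  (running Σ = -0.000280-0.000038i)
  m=-3: (-0.093317+0.086510i) × (+0.009225+0.000582i) = -0.000911+0.000744i  (running Σ = -0.001192+0.000706i)
  m=-2: (+0.261254+0.159753i) × (-0.034120-0.065283i) = +0.001515-0.022506i  (running Σ = +0.000323-0.021800i)
  m=-1: (-0.038536+0.136889i) × (-0.175770+0.290196i) = -0.032951-0.035244i  (running Σ = -0.032628-0.057044i)
  m=0: (+0.283906-0.000000i) × (+0.689171+0.000000i) = +0.195660+0.000000i  (running Σ = +0.163032-0.057044i)
  m=1: (+0.038536+0.136889i) × (+0.175770+0.290196i) = -0.032951+0.035244i  (running Σ = +0.130081-0.021800i)
  m=2: (+0.261254-0.159753i) × (-0.034120+0.065283i) = +0.001515+0.022506i  (running Σ = +0.131596+0.000706i)
  m=3: (+0.093317+0.086510i) × (-0.009225+0.000582i) = -0.000911-0.000744i  (running Σ = +0.130685-0.000038i)
  m=4: (+0.197378-0.385551i) × (-0.000373-0.000536i) = -0.000280+0.000038i  (running Σ = +0.130404+0.000000i)
Accumulated sum +0.130404+0.000000i; after 4π/(2l+1) scaling, +0.182079+0.000000i ⇒ P_4 = 0.182079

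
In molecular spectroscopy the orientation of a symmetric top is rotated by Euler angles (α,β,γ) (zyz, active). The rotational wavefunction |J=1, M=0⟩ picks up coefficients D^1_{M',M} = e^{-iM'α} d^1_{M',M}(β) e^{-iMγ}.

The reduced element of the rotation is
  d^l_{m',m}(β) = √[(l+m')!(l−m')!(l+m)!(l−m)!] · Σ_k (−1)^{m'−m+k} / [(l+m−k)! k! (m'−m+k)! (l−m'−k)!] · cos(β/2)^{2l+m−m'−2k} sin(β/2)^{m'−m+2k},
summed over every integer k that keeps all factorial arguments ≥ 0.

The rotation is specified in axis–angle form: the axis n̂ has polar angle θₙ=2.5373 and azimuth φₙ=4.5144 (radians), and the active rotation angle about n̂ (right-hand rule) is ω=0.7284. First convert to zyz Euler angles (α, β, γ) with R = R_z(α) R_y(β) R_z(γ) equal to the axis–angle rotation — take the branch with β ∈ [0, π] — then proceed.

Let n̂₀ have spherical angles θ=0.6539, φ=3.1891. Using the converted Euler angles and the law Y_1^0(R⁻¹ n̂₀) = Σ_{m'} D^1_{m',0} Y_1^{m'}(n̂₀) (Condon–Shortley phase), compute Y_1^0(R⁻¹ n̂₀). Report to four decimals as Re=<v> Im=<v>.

Re=0.4565 Im=0.0000

Axis–angle → zyz. n̂ = (sinθₙcosφₙ, sinθₙsinφₙ, cosθₙ) = (-0.111760, -0.557080, -0.822904), ω = 0.7284.
R = I cosω + sinω [n̂]ₓ + (1−cosω) n̂n̂ᵀ gives
  R = [+0.749410, +0.563587, -0.347498; -0.531989, +0.824992, +0.190725; +0.394173, +0.041933, +0.918079]
β = atan2(√(R₁₃²+R₂₃²), R₃₃) = 0.407589; α = atan2(R₂₃, R₁₃) mod 2π = 2.639630; γ = atan2(R₃₂, −R₃₁) mod 2π = 3.035608
Need the full column D^1_{m',0} for m'=−1..1 at α=2.6396, β=0.4076, γ=3.0356.
cos(β/2)=0.979306, sin(β/2)=0.202387
d^1_{-1,0}: single k=1 term ⇒ +0.280295;  D = -0.245718+0.134863i
d^1_{0,0}: k∈[0..1] ⇒ +0.959040 -0.040960 = +0.918079;  D = +0.918079+0.000000i
d^1_{1,0}: single k=0 term ⇒ -0.280295;  D = +0.245718+0.134863i
Y_1^{m'}(θ=0.6539,φ=3.1891) and Σ D·Y over m':
  (-0.2457+0.1349i)·(-0.2099+0.0100i)  (+0.9181+0.0000i)·(+0.3878+0.0000i)  (+0.2457+0.1349i)·(+0.2099+0.0100i)
Y_1^0(R⁻¹ n̂) = +0.456514+0.000000i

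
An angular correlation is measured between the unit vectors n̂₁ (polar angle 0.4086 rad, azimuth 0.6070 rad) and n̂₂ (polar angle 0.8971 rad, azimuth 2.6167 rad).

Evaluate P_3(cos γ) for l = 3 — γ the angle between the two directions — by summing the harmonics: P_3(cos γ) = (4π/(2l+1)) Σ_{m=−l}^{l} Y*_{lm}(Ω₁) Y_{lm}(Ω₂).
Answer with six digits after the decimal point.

Term-by-term m-sum for l=3 (normalisation 4π/7 = 1.795196):
  m=-3: Y*=-0.00648 + 0.02536j  Y=0.00077 - 0.19915j  product 0.00504 + 0.00131j
  m=-2: Y*=0.05171 + 0.13873j  Y=0.19384 + 0.33776j  product -0.03683 + 0.04436j
  m=-1: Y*=0.33863 + 0.23516j  Y=-0.20679 - 0.11975j  product -0.04187 - 0.08918j
  m=+0: Y*=0.41460 + 0.00000j  Y=-0.24536 + 0.00000j  product -0.10173 + 0.00000j
  m=+1: Y*=-0.33863 + 0.23516j  Y=0.20679 - 0.11975j  product -0.04187 + 0.08918j
  m=+2: Y*=0.05171 - 0.13873j  Y=0.19384 - 0.33776j  product -0.03683 - 0.04436j
  m=+3: Y*=0.00648 + 0.02536j  Y=-0.00077 - 0.19915j  product 0.00504 - 0.00131j
Accumulated sum -0.24903 + 0.00000j; after 4π/(2l+1) scaling, -0.44707 + 0.00000j ⇒ P_3 = -0.447066

-0.447066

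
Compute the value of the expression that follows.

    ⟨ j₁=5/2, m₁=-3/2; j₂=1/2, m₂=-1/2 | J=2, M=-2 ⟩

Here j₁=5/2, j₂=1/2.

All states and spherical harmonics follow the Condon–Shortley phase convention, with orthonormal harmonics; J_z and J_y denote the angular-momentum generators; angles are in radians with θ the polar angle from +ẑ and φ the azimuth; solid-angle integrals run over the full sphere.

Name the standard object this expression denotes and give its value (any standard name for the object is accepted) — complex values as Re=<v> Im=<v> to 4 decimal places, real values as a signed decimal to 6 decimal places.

Clebsch–Gordan coefficient, +√(1/6) ≈ +0.408248

This is a Clebsch–Gordan (vector-coupling) coefficient.
√[5·1!4!0!/6! · 1!4!0!1!0!4!] = √(96)
  +(−1)^0/∏(0,1,4,0,0,0)! = 1/24  (running 1/24)
⟨..|..⟩ = √(96)·(1/24) = +0.408248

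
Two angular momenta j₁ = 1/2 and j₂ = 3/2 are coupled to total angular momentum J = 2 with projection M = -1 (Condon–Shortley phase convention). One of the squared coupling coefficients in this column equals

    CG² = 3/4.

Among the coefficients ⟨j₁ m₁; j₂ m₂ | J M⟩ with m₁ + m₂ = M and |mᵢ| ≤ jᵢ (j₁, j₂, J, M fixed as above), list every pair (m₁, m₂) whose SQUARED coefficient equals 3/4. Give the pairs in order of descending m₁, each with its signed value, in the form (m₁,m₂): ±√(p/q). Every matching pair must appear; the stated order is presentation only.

Admissible pairs with m₁+m₂ = M = -1: (-1/2,-1/2), (1/2,-3/2)
  (m₁,m₂)=(1/2,-3/2): CG² = 1/4, CG = +√(1/4)
  (m₁,m₂)=(-1/2,-1/2): CG² = 3/4, CG = +√(3/4)   ← matches the target
Pairs with CG² = 3/4: (-1/2,-1/2): +√(3/4)

(-1/2,-1/2): +√(3/4)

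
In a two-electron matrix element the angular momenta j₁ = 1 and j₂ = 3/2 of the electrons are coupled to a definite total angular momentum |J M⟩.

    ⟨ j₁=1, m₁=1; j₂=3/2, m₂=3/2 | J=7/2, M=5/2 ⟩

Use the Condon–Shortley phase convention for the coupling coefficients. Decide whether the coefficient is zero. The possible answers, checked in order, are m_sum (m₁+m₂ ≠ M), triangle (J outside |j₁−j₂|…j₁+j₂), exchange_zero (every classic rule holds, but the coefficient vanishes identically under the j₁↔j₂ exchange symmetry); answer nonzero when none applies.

triangle

m-sum: m₁+m₂ = 1+3/2 = 5/2, M = 5/2  ✓
triangle: need |j₁−j₂| ≤ J ≤ j₁+j₂, i.e. J ∈ [1/2, 5/2]; J = 7/2 is outside ✗ ⇒ coefficient is 0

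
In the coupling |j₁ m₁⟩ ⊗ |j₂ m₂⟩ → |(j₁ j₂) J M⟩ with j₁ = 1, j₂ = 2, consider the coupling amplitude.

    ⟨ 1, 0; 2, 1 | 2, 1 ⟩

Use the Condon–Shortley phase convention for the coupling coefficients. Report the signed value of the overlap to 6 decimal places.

−√(1/6) ≈ -0.408248

√[5·1!1!3!/6! · 1!1!3!1!3!1!] = √(3/2)
  +(−1)^0/∏(0,1,1,3,0,0)! = 1/6  (running 1/6)
  +(−1)^1/∏(1,0,0,2,1,1)! = -1/2  (running -1/3)
⟨..|..⟩ = √(3/2)·(-1/3) = -0.408248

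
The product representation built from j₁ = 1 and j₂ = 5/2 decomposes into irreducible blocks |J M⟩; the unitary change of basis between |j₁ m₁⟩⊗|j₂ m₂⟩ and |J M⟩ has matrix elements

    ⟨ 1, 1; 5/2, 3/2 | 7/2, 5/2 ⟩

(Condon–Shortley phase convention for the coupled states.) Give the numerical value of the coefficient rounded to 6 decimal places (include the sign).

triangle: 0!*2!*5!/8! = 240/40320
(j±m)!: 2!*0!*4!*1!*6!*1! = 34560
prefactor² = (2J+1)*Δ*N² = 11520/7
  k=0: +1/(0!*0!*0!*4!*2!*1!) = 1/48
Σ = 1/48  ⇒  CG² = 11520/7*(1/48)² = 5/7
CG = +√(5/7) = +0.845154

+0.845154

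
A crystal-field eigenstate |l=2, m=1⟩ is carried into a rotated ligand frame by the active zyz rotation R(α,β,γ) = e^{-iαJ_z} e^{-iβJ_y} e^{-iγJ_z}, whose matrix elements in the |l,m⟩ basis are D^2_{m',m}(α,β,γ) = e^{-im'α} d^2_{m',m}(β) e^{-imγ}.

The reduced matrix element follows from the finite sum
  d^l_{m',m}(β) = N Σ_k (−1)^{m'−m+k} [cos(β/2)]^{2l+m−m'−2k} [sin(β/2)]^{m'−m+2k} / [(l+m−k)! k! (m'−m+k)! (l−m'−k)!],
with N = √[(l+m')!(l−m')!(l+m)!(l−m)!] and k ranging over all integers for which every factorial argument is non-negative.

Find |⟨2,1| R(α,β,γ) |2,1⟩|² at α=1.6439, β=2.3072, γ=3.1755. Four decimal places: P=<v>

D^2_{1,1}(1.6439,2.3072,3.1755) = e^{-i·1·1.6439}·d^2_{1,1}(2.3072)·e^{-i·1·3.1755}. Compute d first:
Half-angle: c=0.405199, s=0.914229. N=√(6·1·6·1)=6.000000
k∈{0,1} keeps every argument non-negative
  k=0: (−1)^0·6.0000/(6)·0.4052^4·0.9142^0 = +0.026957
  k=1: (−1)^1·6.0000/(2)·0.4052^2·0.9142^2 = -0.411687
d^2_{1,1}(2.3072) = +0.026957 -0.411687 = -0.384730
|D^2_{1,1}|² = |d^2_{1,1}(β)|² = (-0.384730)² = 0.148017 (the z-rotation phases have unit modulus)

P=0.1480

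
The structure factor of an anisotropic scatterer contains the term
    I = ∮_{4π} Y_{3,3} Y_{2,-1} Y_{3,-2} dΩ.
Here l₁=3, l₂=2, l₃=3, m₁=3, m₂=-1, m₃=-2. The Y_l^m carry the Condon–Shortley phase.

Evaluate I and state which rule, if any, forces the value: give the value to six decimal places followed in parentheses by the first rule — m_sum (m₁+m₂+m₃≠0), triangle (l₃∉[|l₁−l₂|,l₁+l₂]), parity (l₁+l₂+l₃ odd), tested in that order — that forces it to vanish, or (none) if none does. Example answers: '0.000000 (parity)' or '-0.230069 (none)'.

Rules hold: Σm=0, L=8 even, 1≤3≤5.
N = 7·5·7 = 245
Δ = 2!·4!·2!/9! = 1/3780
Racah Σ t=0..2: t=0:+1/24 t=1:−1/4 t=2:+1/24 = -1/6
⇒ 3j(3 2 3; 0 0 0)² = 4/105, sgn +1
Racah Σ t=0..0: t=0:+1/48 = 1/48
⇒ 3j(3 2 3; 3 -1 -2)² = 5/84, sgn -1
4πI² = N·(3j₀)²·(3jₘ)² = 5/9
I = -1·√(0.555556/4π) = -0.21026104
No selection rule forces the value: the integral is nonzero (none).

-0.210261 (none)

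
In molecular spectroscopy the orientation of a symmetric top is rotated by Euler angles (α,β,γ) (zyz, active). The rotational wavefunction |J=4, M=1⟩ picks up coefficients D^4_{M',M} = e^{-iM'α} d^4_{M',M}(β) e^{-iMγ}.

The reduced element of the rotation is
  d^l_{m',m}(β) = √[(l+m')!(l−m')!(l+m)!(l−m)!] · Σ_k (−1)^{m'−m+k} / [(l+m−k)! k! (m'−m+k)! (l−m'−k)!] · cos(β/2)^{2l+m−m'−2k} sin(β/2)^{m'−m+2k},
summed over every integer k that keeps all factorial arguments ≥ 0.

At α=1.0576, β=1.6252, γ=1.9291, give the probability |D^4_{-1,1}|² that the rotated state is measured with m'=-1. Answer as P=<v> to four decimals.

D^4_{-1,1}(1.0576,1.6252,1.9291) = e^{-i·-1·1.0576}·d^4_{-1,1}(1.6252)·e^{-i·1·1.9291}. Compute d first:
c=cos(1.625200/2)=0.687613, s=sin(1.625200/2)=0.726077; N=√[6·120·120·6]=720.000000
k∈{2,3,4,5} keeps every argument non-negative
  k=2: (−1)^0·720.0000/(72)·0.6876^6·0.7261^2 = +0.557224
  k=3: (−1)^1·720.0000/(24)·0.6876^4·0.7261^4 = -1.863928
  k=4: (−1)^2·720.0000/(48)·0.6876^2·0.7261^6 = +1.039147
  k=5: (−1)^3·720.0000/(720)·0.6876^0·0.7261^8 = -0.077244
d^4_{-1,1}(1.6252) = +0.557224 -1.863928 +1.039147 -0.077244 = -0.344801
|D^4_{-1,1}|² = |d^4_{-1,1}(β)|² = (-0.344801)² = 0.118887 (the z-rotation phases have unit modulus)

P=0.1189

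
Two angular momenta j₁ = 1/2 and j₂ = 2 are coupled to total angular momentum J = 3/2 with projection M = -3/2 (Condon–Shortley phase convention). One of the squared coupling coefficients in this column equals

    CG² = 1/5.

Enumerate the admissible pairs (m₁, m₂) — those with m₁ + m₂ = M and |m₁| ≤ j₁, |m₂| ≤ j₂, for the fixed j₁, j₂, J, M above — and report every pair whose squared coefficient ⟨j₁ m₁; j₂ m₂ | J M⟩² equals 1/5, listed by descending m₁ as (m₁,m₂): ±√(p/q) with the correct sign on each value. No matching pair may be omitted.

Admissible pairs with m₁+m₂ = M = -3/2: (-1/2,-1), (1/2,-2)
  (m₁,m₂)=(1/2,-2): CG² = 4/5, CG = +√(4/5)
  (m₁,m₂)=(-1/2,-1): CG² = 1/5, CG = −√(1/5)   ← matches the target
Pairs with CG² = 1/5: (-1/2,-1): −√(1/5)

(-1/2,-1): −√(1/5)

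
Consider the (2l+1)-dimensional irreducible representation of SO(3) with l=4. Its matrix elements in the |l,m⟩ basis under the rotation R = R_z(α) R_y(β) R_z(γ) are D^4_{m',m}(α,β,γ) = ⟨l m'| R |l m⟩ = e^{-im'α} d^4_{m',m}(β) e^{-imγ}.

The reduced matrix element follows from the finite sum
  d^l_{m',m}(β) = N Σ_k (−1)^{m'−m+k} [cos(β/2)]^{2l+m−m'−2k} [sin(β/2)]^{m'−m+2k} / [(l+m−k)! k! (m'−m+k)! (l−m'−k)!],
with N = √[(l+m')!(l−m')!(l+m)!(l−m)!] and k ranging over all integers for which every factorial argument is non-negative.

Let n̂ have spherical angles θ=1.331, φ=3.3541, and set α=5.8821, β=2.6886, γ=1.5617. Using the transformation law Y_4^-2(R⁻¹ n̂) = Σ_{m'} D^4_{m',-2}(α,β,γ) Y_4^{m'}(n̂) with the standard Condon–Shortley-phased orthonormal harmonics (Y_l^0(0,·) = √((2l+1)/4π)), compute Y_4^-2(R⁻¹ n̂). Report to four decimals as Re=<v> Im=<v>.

Need the full column D^4_{m',-2} for m'=−4..4 at α=5.8821, β=2.6886, γ=1.5617.
cos(β/2)=0.224565, sin(β/2)=0.974459
d^4_{-4,-2}: single k=2 term ⇒ +0.000644;  D = +0.000033+0.000644i
d^4_{-3,-2}: k∈[1..2] ⇒ +0.000105 -0.005932 = -0.005827;  D = +0.001994-0.005475i
d^4_{-2,-2}: k∈[0..2] ⇒ +0.000006 -0.001461 +0.034396 = +0.032941;  D = -0.022465+0.024093i
d^4_{-1,-2}: k∈[0..2] ⇒ -0.000119 +0.011210 -0.140721 = -0.129630;  D = +0.118402-0.052772i
d^4_{0,-2}: k∈[0..2] ⇒ +0.001155 -0.058011 +0.409625 = +0.352769;  D = -0.352711+0.006417i
d^4_{1,-2}: k∈[0..2] ⇒ -0.007473 +0.211081 -0.794920 = -0.591312;  D = +0.548494+0.220917i
d^4_{2,-2}: k∈[0..2] ⇒ +0.034396 -0.518139 +0.813035 = +0.329292;  D = -0.233175-0.232514i
d^4_{3,-2}: k∈[0..1] ⇒ -0.111694 +0.701053 = +0.589360;  D = -0.221740-0.546055i
d^4_{4,-2}: single k=0 term ⇒ +0.228478;  D = +0.003508-0.228451i
Y_4^{m'}(θ=1.331,φ=3.3541) and Σ D·Y over m':
  (+0.0000+0.0006i)·(+0.2600-0.2960i)  (+0.0020-0.0055i)·(-0.2190+0.1622i)  (-0.0225+0.0241i)·(-0.1740+0.0788i)  (+0.1184-0.0528i)·(+0.2779-0.0600i)  (-0.3527+0.0064i)·(+0.1501+0.0000i)  (+0.5485+0.2209i)·(-0.2779-0.0600i)  (-0.2332-0.2325i)·(-0.1740-0.0788i)  (-0.2217-0.5461i)·(+0.2190+0.1622i)  (+0.0035-0.2285i)·(+0.2600+0.2960i)
Y_4^-2(R⁻¹ n̂) = -0.028933-0.274449i

Re=-0.0289 Im=-0.2744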